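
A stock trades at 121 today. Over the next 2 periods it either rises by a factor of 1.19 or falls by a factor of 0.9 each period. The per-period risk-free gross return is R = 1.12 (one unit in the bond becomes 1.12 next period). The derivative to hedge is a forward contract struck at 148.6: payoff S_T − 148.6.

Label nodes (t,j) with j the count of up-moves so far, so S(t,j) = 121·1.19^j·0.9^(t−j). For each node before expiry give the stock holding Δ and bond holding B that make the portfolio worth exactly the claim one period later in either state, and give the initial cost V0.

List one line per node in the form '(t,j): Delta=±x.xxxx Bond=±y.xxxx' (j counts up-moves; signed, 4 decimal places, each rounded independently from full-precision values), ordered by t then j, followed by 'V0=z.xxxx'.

(0,0): Delta=1.0000 Bond=-118.4630
(1,0): Delta=1.0000 Bond=-132.6786
(1,1): Delta=1.0000 Bond=-132.6786
V0=2.5370

The replicating-portfolio and risk-neutral prices coincide; use p* = (1.12−0.9)/(1.19−0.9) = 0.7586 for the latter.
Terminal values V(2,·): V(2,0)=-50.5900, V(2,1)=-19.0090, V(2,2)=22.7481
(1,0): S=108.9000. Δ = (V_up−V_dn)/(S_up−S_dn) = (-19.0090−-50.5900)/(129.5910−98.0100) = 1.0000. V = [p*·-19.0090 + (1−p*)·-50.5900]/1.12 = -23.7786. B = V − Δ·S = -132.6786.
(1,1): S=143.9900. Δ = (V_up−V_dn)/(S_up−S_dn) = (22.7481−-19.0090)/(171.3481−129.5910) = 1.0000. V = [p*·22.7481 + (1−p*)·-19.0090]/1.12 = 11.3114. B = V − Δ·S = -132.6786.
(0,0): S=121.0000. Δ = (V_up−V_dn)/(S_up−S_dn) = (11.3114−-23.7786)/(143.9900−108.9000) = 1.0000. V = [p*·11.3114 + (1−p*)·-23.7786]/1.12 = 2.5370. B = V − Δ·S = -118.4630.
The time-0 hedge costs 2.5370, which is the no-arbitrage price.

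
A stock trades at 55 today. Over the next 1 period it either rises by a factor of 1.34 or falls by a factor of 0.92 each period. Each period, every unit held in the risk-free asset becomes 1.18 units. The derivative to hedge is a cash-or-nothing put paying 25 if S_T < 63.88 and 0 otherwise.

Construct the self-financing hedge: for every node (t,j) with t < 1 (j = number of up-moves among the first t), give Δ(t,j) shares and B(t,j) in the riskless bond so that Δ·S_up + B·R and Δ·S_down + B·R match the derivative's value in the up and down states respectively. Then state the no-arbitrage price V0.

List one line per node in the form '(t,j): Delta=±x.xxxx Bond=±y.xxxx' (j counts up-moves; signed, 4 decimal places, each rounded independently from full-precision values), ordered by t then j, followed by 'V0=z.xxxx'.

The replicating-portfolio and risk-neutral prices coincide; use p* = (1.18−0.92)/(1.34−0.92) = 0.6190 for the latter.
Terminal payoffs: V(1,0)=25.0000, V(1,1)=0.0000
  t=0,j=0: stock 55.0000 → up 73.7000 (V=0.0000), down 50.6000 (V=25.0000). Price 8.0710; hedge Δ=-1.0823, bond B=67.5948.
Each (Δ,B) replicates both successor values, so the strategy is self-financing and V0 is arbitrage-free.

(0,0): Delta=-1.0823 Bond=67.5948
V0=8.0710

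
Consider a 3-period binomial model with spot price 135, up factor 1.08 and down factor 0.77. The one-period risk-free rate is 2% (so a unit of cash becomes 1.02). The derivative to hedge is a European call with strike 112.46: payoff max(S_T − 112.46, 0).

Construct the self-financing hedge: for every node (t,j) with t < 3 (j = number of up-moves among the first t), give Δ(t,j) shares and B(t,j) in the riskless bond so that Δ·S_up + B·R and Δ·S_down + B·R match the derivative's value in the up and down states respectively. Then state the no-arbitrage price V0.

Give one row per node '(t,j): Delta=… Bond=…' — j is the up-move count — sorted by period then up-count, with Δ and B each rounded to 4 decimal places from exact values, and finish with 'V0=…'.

Under the risk-neutral measure, an up-move has probability p* = (R−d)/(u−d) = 0.8065 and values discount at R = 1.02.
Terminal values V(3,·): V(3,0)=0.0000, V(3,1)=0.0000, V(3,2)=8.7873, V(3,3)=57.6011
(2,0): S=80.0415. Δ = (V_up−V_dn)/(S_up−S_dn) = (0.0000−0.0000)/(86.4448−61.6320) = 0.0000. V = [p*·0.0000 + (1−p*)·0.0000]/1.02 = 0.0000. B = V − Δ·S = 0.0000.
(2,1): S=112.2660. Δ = (V_up−V_dn)/(S_up−S_dn) = (8.7873−0.0000)/(121.2473−86.4448) = 0.2525. V = [p*·8.7873 + (1−p*)·0.0000]/1.02 = 6.9476. B = V − Δ·S = -21.3985.
(2,2): S=157.4640. Δ = (V_up−V_dn)/(S_up−S_dn) = (57.6011−8.7873)/(170.0611−121.2473) = 1.0000. V = [p*·57.6011 + (1−p*)·8.7873]/1.02 = 47.2091. B = V − Δ·S = -110.2549.
(1,0): S=103.9500. Δ = (V_up−V_dn)/(S_up−S_dn) = (6.9476−0.0000)/(112.2660−80.0415) = 0.2156. V = [p*·6.9476 + (1−p*)·0.0000]/1.02 = 5.4930. B = V − Δ·S = -16.9185.
(1,1): S=145.8000. Δ = (V_up−V_dn)/(S_up−S_dn) = (47.2091−6.9476)/(157.4640−112.2660) = 0.8908. V = [p*·47.2091 + (1−p*)·6.9476]/1.02 = 38.6437. B = V − Δ·S = -91.2322.
(0,0): S=135.0000. Δ = (V_up−V_dn)/(S_up−S_dn) = (38.6437−5.4930)/(145.8000−103.9500) = 0.7921. V = [p*·38.6437 + (1−p*)·5.4930]/1.02 = 31.5955. B = V − Δ·S = -75.3421.
Check: Δ(0,0)·S0 + B(0,0) = 31.5955 = V0.

(0,0): Delta=0.7921 Bond=-75.3421
(1,0): Delta=0.2156 Bond=-16.9185
(1,1): Delta=0.8908 Bond=-91.2322
(2,0): Delta=0.0000 Bond=0.0000
(2,1): Delta=0.2525 Bond=-21.3985
(2,2): Delta=1.0000 Bond=-110.2549
V0=31.5955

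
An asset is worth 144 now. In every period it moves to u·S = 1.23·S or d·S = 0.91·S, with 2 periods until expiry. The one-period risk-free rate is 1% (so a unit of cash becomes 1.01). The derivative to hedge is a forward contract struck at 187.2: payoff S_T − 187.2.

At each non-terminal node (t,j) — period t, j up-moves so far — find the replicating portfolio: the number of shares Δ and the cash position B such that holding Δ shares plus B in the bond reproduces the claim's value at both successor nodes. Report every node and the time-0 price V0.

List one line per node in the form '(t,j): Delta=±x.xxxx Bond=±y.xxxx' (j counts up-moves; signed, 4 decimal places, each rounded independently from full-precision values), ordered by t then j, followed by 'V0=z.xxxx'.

(0,0): Delta=1.0000 Bond=-183.5114
(1,0): Delta=1.0000 Bond=-185.3465
(1,1): Delta=1.0000 Bond=-185.3465
V0=-39.5114

Under the risk-neutral measure, an up-move has probability p* = (R−d)/(u−d) = 0.3125 and values discount at R = 1.01.
Terminal payoffs: V(2,0)=-67.9536, V(2,1)=-26.0208, V(2,2)=30.6576
Node (1,0) S=131.0400: V=(p*·-26.0208+(1−p*)·-67.9536)/1.01=-54.3065; Δ=(-26.0208−-67.9536)/(161.1792−119.2464)=1.0000; B=V−Δ·S=-185.3465
Node (1,1) S=177.1200: V=(p*·30.6576+(1−p*)·-26.0208)/1.01=-8.2265; Δ=(30.6576−-26.0208)/(217.8576−161.1792)=1.0000; B=V−Δ·S=-185.3465
Node (0,0) S=144.0000: V=(p*·-8.2265+(1−p*)·-54.3065)/1.01=-39.5114; Δ=(-8.2265−-54.3065)/(177.1200−131.0400)=1.0000; B=V−Δ·S=-183.5114
Self-financing check: at every node Δ·S+B equals the discounted successor values.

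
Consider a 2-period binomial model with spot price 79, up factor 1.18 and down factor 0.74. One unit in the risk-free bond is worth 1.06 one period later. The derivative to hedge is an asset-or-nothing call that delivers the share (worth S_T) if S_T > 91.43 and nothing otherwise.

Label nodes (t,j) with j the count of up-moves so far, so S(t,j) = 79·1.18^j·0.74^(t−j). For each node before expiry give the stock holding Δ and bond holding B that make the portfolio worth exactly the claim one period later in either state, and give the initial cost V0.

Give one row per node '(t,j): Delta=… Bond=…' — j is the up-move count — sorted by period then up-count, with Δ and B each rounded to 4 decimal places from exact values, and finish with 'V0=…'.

(0,0): Delta=2.1712 Bond=-119.7445
(1,0): Delta=0.0000 Bond=0.0000
(1,1): Delta=2.6818 Bond=-174.5277
V0=51.7814

The replicating-portfolio and risk-neutral prices coincide; use p* = (1.06−0.74)/(1.18−0.74) = 0.7273 for the latter.
Terminal values V(2,·): V(2,0)=0.0000, V(2,1)=0.0000, V(2,2)=109.9996
Node (1,0) S=58.4600: V=(p*·0.0000+(1−p*)·0.0000)/1.06=0.0000; Δ=(0.0000−0.0000)/(68.9828−43.2604)=0.0000; B=V−Δ·S=0.0000
Node (1,1) S=93.2200: V=(p*·109.9996+(1−p*)·0.0000)/1.06=75.4714; Δ=(109.9996−0.0000)/(109.9996−68.9828)=2.6818; B=V−Δ·S=-174.5277
Node (0,0) S=79.0000: V=(p*·75.4714+(1−p*)·0.0000)/1.06=51.7814; Δ=(75.4714−0.0000)/(93.2200−58.4600)=2.1712; B=V−Δ·S=-119.7445
Self-financing check: at every node Δ·S+B equals the discounted successor values.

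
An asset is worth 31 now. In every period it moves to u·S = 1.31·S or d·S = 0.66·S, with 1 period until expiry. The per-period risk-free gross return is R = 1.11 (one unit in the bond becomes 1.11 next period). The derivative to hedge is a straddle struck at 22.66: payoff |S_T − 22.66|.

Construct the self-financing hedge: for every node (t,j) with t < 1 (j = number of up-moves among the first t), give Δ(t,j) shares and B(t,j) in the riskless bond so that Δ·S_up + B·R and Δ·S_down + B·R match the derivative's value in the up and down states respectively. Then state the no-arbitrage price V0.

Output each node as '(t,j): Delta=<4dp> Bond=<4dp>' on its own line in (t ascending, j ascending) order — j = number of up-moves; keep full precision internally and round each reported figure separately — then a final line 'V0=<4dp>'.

The replicating-portfolio and risk-neutral prices coincide; use p* = (1.11−0.66)/(1.31−0.66) = 0.6923 for the latter.
At expiry t=1: V(1,0)=2.2000, V(1,1)=17.9500
  t=0,j=0: stock 31.0000 → up 40.6100 (V=17.9500), down 20.4600 (V=2.2000). Price 11.8053; hedge Δ=0.7816, bond B=-12.4255.
Check: Δ(0,0)·S0 + B(0,0) = 11.8053 = V0.

(0,0): Delta=0.7816 Bond=-12.4255
V0=11.8053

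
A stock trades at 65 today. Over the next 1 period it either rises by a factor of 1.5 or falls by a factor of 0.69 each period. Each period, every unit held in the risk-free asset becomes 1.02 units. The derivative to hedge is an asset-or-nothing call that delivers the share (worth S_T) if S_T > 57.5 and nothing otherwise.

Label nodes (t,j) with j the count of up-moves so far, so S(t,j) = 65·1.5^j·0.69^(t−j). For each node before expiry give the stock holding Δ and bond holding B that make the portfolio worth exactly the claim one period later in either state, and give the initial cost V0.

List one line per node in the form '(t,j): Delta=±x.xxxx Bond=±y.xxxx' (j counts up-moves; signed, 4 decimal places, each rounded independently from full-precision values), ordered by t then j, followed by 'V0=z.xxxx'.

Risk-neutral probability p* = (R−d)/(u−d) = (1.02−0.69)/(1.5−0.69) = 0.4074.
Terminal values V(1,·): V(1,0)=0.0000, V(1,1)=97.5000
  t=0,j=0: stock 65.0000 → up 97.5000 (V=97.5000), down 44.8500 (V=0.0000). Price 38.9434; hedge Δ=1.8519, bond B=-81.4270.
Self-financing check: at every node Δ·S+B equals the discounted successor values.

(0,0): Delta=1.8519 Bond=-81.4270
V0=38.9434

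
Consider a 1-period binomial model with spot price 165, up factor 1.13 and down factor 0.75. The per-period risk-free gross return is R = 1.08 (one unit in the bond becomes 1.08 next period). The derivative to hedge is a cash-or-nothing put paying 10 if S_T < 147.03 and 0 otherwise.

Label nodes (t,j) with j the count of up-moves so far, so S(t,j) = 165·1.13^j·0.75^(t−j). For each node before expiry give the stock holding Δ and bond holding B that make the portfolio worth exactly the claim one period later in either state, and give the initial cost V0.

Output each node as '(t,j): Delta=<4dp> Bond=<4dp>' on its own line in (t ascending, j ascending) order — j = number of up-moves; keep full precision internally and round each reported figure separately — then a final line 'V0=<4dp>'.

The replicating-portfolio and risk-neutral prices coincide; use p* = (1.08−0.75)/(1.13−0.75) = 0.8684 for the latter.
Payoff layer (t=1): V(1,0)=10.0000, V(1,1)=0.0000
Node (0,0) S=165.0000: V=(p*·0.0000+(1−p*)·10.0000)/1.08=1.2183; Δ=(0.0000−10.0000)/(186.4500−123.7500)=-0.1595; B=V−Δ·S=27.5341
Root portfolio cost Δ·165+B reproduces V0=1.2183.

(0,0): Delta=-0.1595 Bond=27.5341
V0=1.2183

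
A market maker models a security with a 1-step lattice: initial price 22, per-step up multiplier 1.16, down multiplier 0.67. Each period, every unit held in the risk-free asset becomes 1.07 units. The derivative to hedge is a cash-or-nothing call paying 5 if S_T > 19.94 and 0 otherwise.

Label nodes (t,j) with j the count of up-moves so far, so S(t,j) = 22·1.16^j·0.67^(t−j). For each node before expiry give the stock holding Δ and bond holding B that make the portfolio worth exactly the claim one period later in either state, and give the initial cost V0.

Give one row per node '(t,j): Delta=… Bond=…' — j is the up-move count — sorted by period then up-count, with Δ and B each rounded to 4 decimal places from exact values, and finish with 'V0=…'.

No-arbitrage ⇒ martingale measure with p* = (R−d)/(u−d) = 0.8163.
At expiry t=1: V(1,0)=0.0000, V(1,1)=5.0000
(0,0): S=22.0000. Δ = (V_up−V_dn)/(S_up−S_dn) = (5.0000−0.0000)/(25.5200−14.7400) = 0.4638. V = [p*·5.0000 + (1−p*)·0.0000]/1.07 = 3.8146. B = V − Δ·S = -6.3895.
Root portfolio cost Δ·22+B reproduces V0=3.8146.

(0,0): Delta=0.4638 Bond=-6.3895
V0=3.8146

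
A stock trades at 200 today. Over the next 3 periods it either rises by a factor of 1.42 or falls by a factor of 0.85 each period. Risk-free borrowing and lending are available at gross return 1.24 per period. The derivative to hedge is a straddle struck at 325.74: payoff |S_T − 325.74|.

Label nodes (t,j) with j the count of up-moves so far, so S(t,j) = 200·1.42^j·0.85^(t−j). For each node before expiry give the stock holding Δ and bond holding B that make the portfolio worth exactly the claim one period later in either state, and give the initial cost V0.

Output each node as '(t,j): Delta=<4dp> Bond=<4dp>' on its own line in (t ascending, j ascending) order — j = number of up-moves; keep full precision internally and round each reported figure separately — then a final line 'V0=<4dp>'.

(0,0): Delta=0.3119 Bond=-0.6390
(1,0): Delta=-0.8058 Bond=189.2244
(1,1): Delta=0.6207 Bond=-88.4923
(2,0): Delta=-1.0000 Bond=262.6935
(2,1): Delta=-0.7522 Bond=221.6896
(2,2): Delta=1.0000 Bond=-262.6935
V0=61.7410

Risk-neutral probability p* = (R−d)/(u−d) = (1.24−0.85)/(1.42−0.85) = 0.6842.
Payoff layer (t=3): V(3,0)=202.9150, V(3,1)=120.5500, V(3,2)=17.0480, V(3,3)=246.9176
  t=2,j=0: stock 144.5000 → up 205.1900 (V=120.5500), down 122.8250 (V=202.9150). Price 118.1935; hedge Δ=-1.0000, bond B=262.6935.
  t=2,j=1: stock 241.4000 → up 342.7880 (V=17.0480), down 205.1900 (V=120.5500). Price 40.1071; hedge Δ=-0.7522, bond B=221.6896.
  t=2,j=2: stock 403.2800 → up 572.6576 (V=246.9176), down 342.7880 (V=17.0480). Price 140.5865; hedge Δ=1.0000, bond B=-262.6935.
  t=1,j=0: stock 170.0000 → up 241.4000 (V=40.1071), down 144.5000 (V=118.1935). Price 52.2306; hedge Δ=-0.8058, bond B=189.2244.
  t=1,j=1: stock 284.0000 → up 403.2800 (V=140.5865), down 241.4000 (V=40.1071). Price 87.7872; hedge Δ=0.6207, bond B=-88.4923.
  t=0,j=0: stock 200.0000 → up 284.0000 (V=87.7872), down 170.0000 (V=52.2306). Price 61.7410; hedge Δ=0.3119, bond B=-0.6390.
Self-financing check: at every node Δ·S+B equals the discounted successor values.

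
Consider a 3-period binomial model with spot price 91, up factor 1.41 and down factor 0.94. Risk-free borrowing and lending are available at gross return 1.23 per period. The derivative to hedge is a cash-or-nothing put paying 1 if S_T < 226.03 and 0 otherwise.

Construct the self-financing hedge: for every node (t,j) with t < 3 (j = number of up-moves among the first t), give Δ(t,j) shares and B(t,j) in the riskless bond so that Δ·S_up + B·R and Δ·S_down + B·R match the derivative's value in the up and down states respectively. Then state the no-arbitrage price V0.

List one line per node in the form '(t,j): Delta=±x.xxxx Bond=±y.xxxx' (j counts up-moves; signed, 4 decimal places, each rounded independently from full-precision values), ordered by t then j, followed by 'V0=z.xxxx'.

Under the risk-neutral measure, an up-move has probability p* = (R−d)/(u−d) = 0.6170 and values discount at R = 1.23.
At expiry t=3: V(3,0)=1.0000, V(3,1)=1.0000, V(3,2)=1.0000, V(3,3)=0.0000
(2,0): S=80.4076. Δ = (V_up−V_dn)/(S_up−S_dn) = (1.0000−1.0000)/(113.3747−75.5831) = 0.0000. V = [p*·1.0000 + (1−p*)·1.0000]/1.23 = 0.8130. B = V − Δ·S = 0.8130.
(2,1): S=120.6114. Δ = (V_up−V_dn)/(S_up−S_dn) = (1.0000−1.0000)/(170.0621−113.3747) = 0.0000. V = [p*·1.0000 + (1−p*)·1.0000]/1.23 = 0.8130. B = V − Δ·S = 0.8130.
(2,2): S=180.9171. Δ = (V_up−V_dn)/(S_up−S_dn) = (0.0000−1.0000)/(255.0931−170.0621) = -0.0118. V = [p*·0.0000 + (1−p*)·1.0000]/1.23 = 0.3114. B = V − Δ·S = 2.4390.
(1,0): S=85.5400. Δ = (V_up−V_dn)/(S_up−S_dn) = (0.8130−0.8130)/(120.6114−80.4076) = 0.0000. V = [p*·0.8130 + (1−p*)·0.8130]/1.23 = 0.6610. B = V − Δ·S = 0.6610.
(1,1): S=128.3100. Δ = (V_up−V_dn)/(S_up−S_dn) = (0.3114−0.8130)/(180.9171−120.6114) = -0.0083. V = [p*·0.3114 + (1−p*)·0.8130]/1.23 = 0.4093. B = V − Δ·S = 1.4767.
(0,0): S=91.0000. Δ = (V_up−V_dn)/(S_up−S_dn) = (0.4093−0.6610)/(128.3100−85.5400) = -0.0059. V = [p*·0.4093 + (1−p*)·0.6610]/1.23 = 0.4111. B = V − Δ·S = 0.9466.
Check: Δ(0,0)·S0 + B(0,0) = 0.4111 = V0.

(0,0): Delta=-0.0059 Bond=0.9466
(1,0): Delta=0.0000 Bond=0.6610
(1,1): Delta=-0.0083 Bond=1.4767
(2,0): Delta=0.0000 Bond=0.8130
(2,1): Delta=0.0000 Bond=0.8130
(2,2): Delta=-0.0118 Bond=2.4390
V0=0.4111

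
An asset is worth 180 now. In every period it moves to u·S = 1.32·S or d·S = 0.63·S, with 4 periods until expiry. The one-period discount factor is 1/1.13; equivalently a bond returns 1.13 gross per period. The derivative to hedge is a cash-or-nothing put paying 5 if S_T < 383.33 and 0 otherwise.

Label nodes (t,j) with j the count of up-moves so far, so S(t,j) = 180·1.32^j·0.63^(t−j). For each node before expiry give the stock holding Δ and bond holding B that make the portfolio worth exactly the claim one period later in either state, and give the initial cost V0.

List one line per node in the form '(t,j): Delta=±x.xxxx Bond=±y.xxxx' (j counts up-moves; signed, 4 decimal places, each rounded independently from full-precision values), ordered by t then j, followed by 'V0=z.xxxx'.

(0,0): Delta=-0.0106 Bond=4.1320
(1,0): Delta=0.0000 Bond=3.4653
(1,1): Delta=-0.0125 Bond=5.1266
(2,0): Delta=0.0000 Bond=3.9157
(2,1): Delta=0.0000 Bond=3.9157
(2,2): Delta=-0.0148 Bond=6.5065
(3,0): Delta=0.0000 Bond=4.4248
(3,1): Delta=0.0000 Bond=4.4248
(3,2): Delta=0.0000 Bond=4.4248
(3,3): Delta=-0.0175 Bond=8.4648
V0=2.2210

Risk-neutral probability p* = (R−d)/(u−d) = (1.13−0.63)/(1.32−0.63) = 0.7246.
Terminal values V(4,·): V(4,0)=5.0000, V(4,1)=5.0000, V(4,2)=5.0000, V(4,3)=5.0000, V(4,4)=0.0000
Node (3,0) S=45.0085: V=(p*·5.0000+(1−p*)·5.0000)/1.13=4.4248; Δ=(5.0000−5.0000)/(59.4112−28.3553)=0.0000; B=V−Δ·S=4.4248
Node (3,1) S=94.3034: V=(p*·5.0000+(1−p*)·5.0000)/1.13=4.4248; Δ=(5.0000−5.0000)/(124.4805−59.4112)=0.0000; B=V−Δ·S=4.4248
Node (3,2) S=197.5882: V=(p*·5.0000+(1−p*)·5.0000)/1.13=4.4248; Δ=(5.0000−5.0000)/(260.8164−124.4805)=0.0000; B=V−Δ·S=4.4248
Node (3,3) S=413.9942: V=(p*·0.0000+(1−p*)·5.0000)/1.13=1.2184; Δ=(0.0000−5.0000)/(546.4724−260.8164)=-0.0175; B=V−Δ·S=8.4648
Node (2,0) S=71.4420: V=(p*·4.4248+(1−p*)·4.4248)/1.13=3.9157; Δ=(4.4248−4.4248)/(94.3034−45.0085)=0.0000; B=V−Δ·S=3.9157
Node (2,1) S=149.6880: V=(p*·4.4248+(1−p*)·4.4248)/1.13=3.9157; Δ=(4.4248−4.4248)/(197.5882−94.3034)=0.0000; B=V−Δ·S=3.9157
Node (2,2) S=313.6320: V=(p*·1.2184+(1−p*)·4.4248)/1.13=1.8596; Δ=(1.2184−4.4248)/(413.9942−197.5882)=-0.0148; B=V−Δ·S=6.5065
Node (1,0) S=113.4000: V=(p*·3.9157+(1−p*)·3.9157)/1.13=3.4653; Δ=(3.9157−3.9157)/(149.6880−71.4420)=0.0000; B=V−Δ·S=3.4653
Node (1,1) S=237.6000: V=(p*·1.8596+(1−p*)·3.9157)/1.13=2.1467; Δ=(1.8596−3.9157)/(313.6320−149.6880)=-0.0125; B=V−Δ·S=5.1266
Node (0,0) S=180.0000: V=(p*·2.1467+(1−p*)·3.4653)/1.13=2.2210; Δ=(2.1467−3.4653)/(237.6000−113.4000)=-0.0106; B=V−Δ·S=4.1320
Check: Δ(0,0)·S0 + B(0,0) = 2.2210 = V0.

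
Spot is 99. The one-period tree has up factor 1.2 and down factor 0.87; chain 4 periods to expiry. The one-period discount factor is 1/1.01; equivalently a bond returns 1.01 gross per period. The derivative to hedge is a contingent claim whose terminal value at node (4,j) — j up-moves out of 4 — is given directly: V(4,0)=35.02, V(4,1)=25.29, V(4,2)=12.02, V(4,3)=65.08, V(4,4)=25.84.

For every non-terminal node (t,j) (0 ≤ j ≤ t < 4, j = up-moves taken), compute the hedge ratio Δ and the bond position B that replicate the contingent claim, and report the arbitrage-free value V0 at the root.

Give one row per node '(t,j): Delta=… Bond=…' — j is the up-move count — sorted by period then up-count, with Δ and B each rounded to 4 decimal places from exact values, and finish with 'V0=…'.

(0,0): Delta=0.1795 Bond=9.7327
(1,0): Delta=-0.0055 Bond=25.7638
(1,1): Delta=0.3616 Bond=-11.7944
(2,0): Delta=-0.4497 Bond=59.3111
(2,1): Delta=0.4317 Bond=-19.1574
(2,2): Delta=0.2926 Bond=-2.0797
(3,0): Delta=-0.4523 Bond=60.0711
(3,1): Delta=-0.4472 Bond=59.6778
(3,2): Delta=1.2964 Bond=-126.5995
(3,3): Delta=-0.6951 Bond=166.8623
V0=27.5068

Under the risk-neutral measure, an up-move has probability p* = (R−d)/(u−d) = 0.4242 and values discount at R = 1.01.
Payoff layer (t=4): V(4,0)=35.0200, V(4,1)=25.2900, V(4,2)=12.0200, V(4,3)=65.0800, V(4,4)=25.8400
Node (3,0) S=65.1918: V=(p*·25.2900+(1−p*)·35.0200)/1.01=30.5863; Δ=(25.2900−35.0200)/(78.2302−56.7169)=-0.4523; B=V−Δ·S=60.0711
Node (3,1) S=89.9197: V=(p*·12.0200+(1−p*)·25.2900)/1.01=19.4656; Δ=(12.0200−25.2900)/(107.9037−78.2302)=-0.4472; B=V−Δ·S=59.6778
Node (3,2) S=124.0272: V=(p*·65.0800+(1−p*)·12.0200)/1.01=34.1884; Δ=(65.0800−12.0200)/(148.8326−107.9037)=1.2964; B=V−Δ·S=-126.5995
Node (3,3) S=171.0720: V=(p*·25.8400+(1−p*)·65.0800)/1.01=47.9532; Δ=(25.8400−65.0800)/(205.2864−148.8326)=-0.6951; B=V−Δ·S=166.8623
Node (2,0) S=74.9331: V=(p*·19.4656+(1−p*)·30.5863)/1.01=25.6123; Δ=(19.4656−30.5863)/(89.9197−65.1918)=-0.4497; B=V−Δ·S=59.3111
Node (2,1) S=103.3560: V=(p*·34.1884+(1−p*)·19.4656)/1.01=25.4571; Δ=(34.1884−19.4656)/(124.0272−89.9197)=0.4317; B=V−Δ·S=-19.1574
Node (2,2) S=142.5600: V=(p*·47.9532+(1−p*)·34.1884)/1.01=39.6317; Δ=(47.9532−34.1884)/(171.0720−124.0272)=0.2926; B=V−Δ·S=-2.0797
Node (1,0) S=86.1300: V=(p*·25.4571+(1−p*)·25.6123)/1.01=25.2935; Δ=(25.4571−25.6123)/(103.3560−74.9331)=-0.0055; B=V−Δ·S=25.7638
Node (1,1) S=118.8000: V=(p*·39.6317+(1−p*)·25.4571)/1.01=31.1590; Δ=(39.6317−25.4571)/(142.5600−103.3560)=0.3616; B=V−Δ·S=-11.7944
Node (0,0) S=99.0000: V=(p*·31.1590+(1−p*)·25.2935)/1.01=27.5068; Δ=(31.1590−25.2935)/(118.8000−86.1300)=0.1795; B=V−Δ·S=9.7327
Self-financing check: at every node Δ·S+B equals the discounted successor values.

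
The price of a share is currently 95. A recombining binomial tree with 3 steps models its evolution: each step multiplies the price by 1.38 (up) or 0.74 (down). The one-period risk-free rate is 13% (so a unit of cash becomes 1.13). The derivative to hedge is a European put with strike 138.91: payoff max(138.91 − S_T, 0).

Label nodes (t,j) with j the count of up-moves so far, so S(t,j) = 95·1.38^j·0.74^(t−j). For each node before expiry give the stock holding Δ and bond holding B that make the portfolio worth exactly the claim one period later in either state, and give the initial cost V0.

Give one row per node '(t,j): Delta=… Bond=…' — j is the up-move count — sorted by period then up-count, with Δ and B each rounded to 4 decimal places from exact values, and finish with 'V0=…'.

(0,0): Delta=-0.4702 Bond=63.3139
(1,0): Delta=-1.0000 Bond=108.7869
(1,1): Delta=-0.2881 Bond=47.6716
(2,0): Delta=-1.0000 Bond=122.9292
(2,1): Delta=-1.0000 Bond=122.9292
(2,2): Delta=-0.0434 Bond=9.5995
V0=18.6412

Under the risk-neutral measure, an up-move has probability p* = (R−d)/(u−d) = 0.6094 and values discount at R = 1.13.
Terminal payoffs: V(3,0)=100.4137, V(3,1)=67.1196, V(3,2)=5.0307, V(3,3)=0.0000
Node (2,0) S=52.0220: V=(p*·67.1196+(1−p*)·100.4137)/1.13=70.9072; Δ=(67.1196−100.4137)/(71.7904−38.4963)=-1.0000; B=V−Δ·S=122.9292
Node (2,1) S=97.0140: V=(p*·5.0307+(1−p*)·67.1196)/1.13=25.9152; Δ=(5.0307−67.1196)/(133.8793−71.7904)=-1.0000; B=V−Δ·S=122.9292
Node (2,2) S=180.9180: V=(p*·0.0000+(1−p*)·5.0307)/1.13=1.7390; Δ=(0.0000−5.0307)/(249.6668−133.8793)=-0.0434; B=V−Δ·S=9.5995
Node (1,0) S=70.3000: V=(p*·25.9152+(1−p*)·70.9072)/1.13=38.4869; Δ=(25.9152−70.9072)/(97.0140−52.0220)=-1.0000; B=V−Δ·S=108.7869
Node (1,1) S=131.1000: V=(p*·1.7390+(1−p*)·25.9152)/1.13=9.8963; Δ=(1.7390−25.9152)/(180.9180−97.0140)=-0.2881; B=V−Δ·S=47.6716
Node (0,0) S=95.0000: V=(p*·9.8963+(1−p*)·38.4869)/1.13=18.6412; Δ=(9.8963−38.4869)/(131.1000−70.3000)=-0.4702; B=V−Δ·S=63.3139
Root portfolio cost Δ·95+B reproduces V0=18.6412.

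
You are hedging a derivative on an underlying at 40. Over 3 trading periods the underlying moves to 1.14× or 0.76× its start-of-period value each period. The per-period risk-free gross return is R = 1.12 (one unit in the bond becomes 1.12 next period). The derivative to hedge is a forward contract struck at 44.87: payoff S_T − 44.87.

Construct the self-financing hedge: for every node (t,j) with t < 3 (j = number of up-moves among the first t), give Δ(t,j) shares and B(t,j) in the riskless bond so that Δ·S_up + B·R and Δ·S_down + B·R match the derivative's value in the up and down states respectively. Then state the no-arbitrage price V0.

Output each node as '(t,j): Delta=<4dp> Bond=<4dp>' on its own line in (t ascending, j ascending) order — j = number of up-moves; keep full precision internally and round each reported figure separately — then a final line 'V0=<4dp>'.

(0,0): Delta=1.0000 Bond=-31.9376
(1,0): Delta=1.0000 Bond=-35.7701
(1,1): Delta=1.0000 Bond=-35.7701
(2,0): Delta=1.0000 Bond=-40.0625
(2,1): Delta=1.0000 Bond=-40.0625
(2,2): Delta=1.0000 Bond=-40.0625
V0=8.0624

No-arbitrage ⇒ martingale measure with p* = (R−d)/(u−d) = 0.9474.
Payoff layer (t=3): V(3,0)=-27.3110, V(3,1)=-18.5314, V(3,2)=-5.3622, V(3,3)=14.3918
  t=2,j=0: stock 23.1040 → up 26.3386 (V=-18.5314), down 17.5590 (V=-27.3110). Price -16.9585; hedge Δ=1.0000, bond B=-40.0625.
  t=2,j=1: stock 34.6560 → up 39.5078 (V=-5.3622), down 26.3386 (V=-18.5314). Price -5.4065; hedge Δ=1.0000, bond B=-40.0625.
  t=2,j=2: stock 51.9840 → up 59.2618 (V=14.3918), down 39.5078 (V=-5.3622). Price 11.9215; hedge Δ=1.0000, bond B=-40.0625.
  t=1,j=0: stock 30.4000 → up 34.6560 (V=-5.4065), down 23.1040 (V=-16.9585). Price -5.3701; hedge Δ=1.0000, bond B=-35.7701.
  t=1,j=1: stock 45.6000 → up 51.9840 (V=11.9215), down 34.6560 (V=-5.4065). Price 9.8299; hedge Δ=1.0000, bond B=-35.7701.
  t=0,j=0: stock 40.0000 → up 45.6000 (V=9.8299), down 30.4000 (V=-5.3701). Price 8.0624; hedge Δ=1.0000, bond B=-31.9376.
Each (Δ,B) replicates both successor values, so the strategy is self-financing and V0 is arbitrage-free.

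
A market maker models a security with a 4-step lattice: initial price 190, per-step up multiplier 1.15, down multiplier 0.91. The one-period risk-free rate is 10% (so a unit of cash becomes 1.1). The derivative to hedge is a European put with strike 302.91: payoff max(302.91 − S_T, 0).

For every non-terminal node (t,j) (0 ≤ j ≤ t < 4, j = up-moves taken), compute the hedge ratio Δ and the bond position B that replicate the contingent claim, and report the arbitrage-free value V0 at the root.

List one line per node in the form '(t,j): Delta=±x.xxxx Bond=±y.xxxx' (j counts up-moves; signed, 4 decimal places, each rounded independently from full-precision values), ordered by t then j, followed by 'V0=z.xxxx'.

No-arbitrage ⇒ martingale measure with p* = (R−d)/(u−d) = 0.7917.
At expiry t=4: V(4,0)=172.6176, V(4,1)=138.2547, V(4,2)=94.8292, V(4,3)=39.9507, V(4,4)=0.0000
  t=3,j=0: stock 143.1785 → up 164.6553 (V=138.2547), down 130.2924 (V=172.6176). Price 132.1942; hedge Δ=-1.0000, bond B=275.3727.
  t=3,j=1: stock 180.9398 → up 208.0808 (V=94.8292), down 164.6553 (V=138.2547). Price 94.4329; hedge Δ=-1.0000, bond B=275.3727.
  t=3,j=2: stock 228.6602 → up 262.9593 (V=39.9507), down 208.0808 (V=94.8292). Price 46.7125; hedge Δ=-1.0000, bond B=275.3727.
  t=3,j=3: stock 288.9662 → up 332.3112 (V=0.0000), down 262.9593 (V=39.9507). Price 7.5664; hedge Δ=-0.5761, bond B=174.0277.
  t=2,j=0: stock 157.3390 → up 180.9398 (V=94.4329), down 143.1785 (V=132.1942). Price 92.9998; hedge Δ=-1.0000, bond B=250.3388.
  t=2,j=1: stock 198.8350 → up 228.6602 (V=46.7125), down 180.9398 (V=94.4329). Price 51.5038; hedge Δ=-1.0000, bond B=250.3388.
  t=2,j=2: stock 251.2750 → up 288.9662 (V=7.5664), down 228.6602 (V=46.7125). Price 14.2926; hedge Δ=-0.6491, bond B=177.4012.
  t=1,j=0: stock 172.9000 → up 198.8350 (V=51.5038), down 157.3390 (V=92.9998). Price 54.6808; hedge Δ=-1.0000, bond B=227.5808.
  t=1,j=1: stock 218.5000 → up 251.2750 (V=14.2926), down 198.8350 (V=51.5038). Price 20.0409; hedge Δ=-0.7096, bond B=175.0877.
  t=0,j=0: stock 190.0000 → up 218.5000 (V=20.0409), down 172.9000 (V=54.6808). Price 24.7795; hedge Δ=-0.7596, bond B=169.1125.
Each (Δ,B) replicates both successor values, so the strategy is self-financing and V0 is arbitrage-free.

(0,0): Delta=-0.7596 Bond=169.1125
(1,0): Delta=-1.0000 Bond=227.5808
(1,1): Delta=-0.7096 Bond=175.0877
(2,0): Delta=-1.0000 Bond=250.3388
(2,1): Delta=-1.0000 Bond=250.3388
(2,2): Delta=-0.6491 Bond=177.4012
(3,0): Delta=-1.0000 Bond=275.3727
(3,1): Delta=-1.0000 Bond=275.3727
(3,2): Delta=-1.0000 Bond=275.3727
(3,3): Delta=-0.5761 Bond=174.0277
V0=24.7795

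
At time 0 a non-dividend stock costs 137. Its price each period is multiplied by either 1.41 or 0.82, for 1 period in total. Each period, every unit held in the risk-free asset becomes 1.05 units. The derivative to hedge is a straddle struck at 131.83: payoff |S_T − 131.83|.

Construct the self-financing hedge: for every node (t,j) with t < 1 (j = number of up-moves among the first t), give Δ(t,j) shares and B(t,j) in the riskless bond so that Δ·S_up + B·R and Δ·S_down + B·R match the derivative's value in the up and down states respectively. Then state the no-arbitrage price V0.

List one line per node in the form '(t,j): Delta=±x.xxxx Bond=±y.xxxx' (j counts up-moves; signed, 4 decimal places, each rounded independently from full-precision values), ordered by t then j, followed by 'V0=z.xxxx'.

(0,0): Delta=0.5178 Bond=-36.8328
V0=34.0994

Under the risk-neutral measure, an up-move has probability p* = (R−d)/(u−d) = 0.3898 and values discount at R = 1.05.
Payoff layer (t=1): V(1,0)=19.4900, V(1,1)=61.3400
  t=0,j=0: stock 137.0000 → up 193.1700 (V=61.3400), down 112.3400 (V=19.4900). Price 34.0994; hedge Δ=0.5178, bond B=-36.8328.
Self-financing check: at every node Δ·S+B equals the discounted successor values.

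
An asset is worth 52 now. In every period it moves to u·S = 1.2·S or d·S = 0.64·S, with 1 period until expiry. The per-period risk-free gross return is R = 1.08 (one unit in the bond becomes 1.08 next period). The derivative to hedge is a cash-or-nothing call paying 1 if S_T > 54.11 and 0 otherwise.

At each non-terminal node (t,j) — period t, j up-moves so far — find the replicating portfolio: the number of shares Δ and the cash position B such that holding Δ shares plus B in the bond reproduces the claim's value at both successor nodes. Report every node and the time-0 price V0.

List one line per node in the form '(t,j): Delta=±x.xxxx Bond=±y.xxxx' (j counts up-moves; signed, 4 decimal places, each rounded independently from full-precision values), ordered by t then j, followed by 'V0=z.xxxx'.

Risk-neutral probability p* = (R−d)/(u−d) = (1.08−0.64)/(1.2−0.64) = 0.7857.
Payoff layer (t=1): V(1,0)=0.0000, V(1,1)=1.0000
(0,0): S=52.0000. Δ = (V_up−V_dn)/(S_up−S_dn) = (1.0000−0.0000)/(62.4000−33.2800) = 0.0343. V = [p*·1.0000 + (1−p*)·0.0000]/1.08 = 0.7275. B = V − Δ·S = -1.0582.
The time-0 hedge costs 0.7275, which is the no-arbitrage price.

(0,0): Delta=0.0343 Bond=-1.0582
V0=0.7275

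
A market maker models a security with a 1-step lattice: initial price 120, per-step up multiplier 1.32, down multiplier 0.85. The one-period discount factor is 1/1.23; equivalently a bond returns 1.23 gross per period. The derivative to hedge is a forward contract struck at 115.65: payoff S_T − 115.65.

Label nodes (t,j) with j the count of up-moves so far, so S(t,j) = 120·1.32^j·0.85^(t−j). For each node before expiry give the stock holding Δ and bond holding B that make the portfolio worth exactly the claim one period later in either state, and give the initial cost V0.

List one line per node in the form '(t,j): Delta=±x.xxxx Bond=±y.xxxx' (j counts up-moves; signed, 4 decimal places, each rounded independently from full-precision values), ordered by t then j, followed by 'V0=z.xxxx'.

Under the risk-neutral measure, an up-move has probability p* = (R−d)/(u−d) = 0.8085 and values discount at R = 1.23.
Terminal payoffs: V(1,0)=-13.6500, V(1,1)=42.7500
(0,0): S=120.0000. Δ = (V_up−V_dn)/(S_up−S_dn) = (42.7500−-13.6500)/(158.4000−102.0000) = 1.0000. V = [p*·42.7500 + (1−p*)·-13.6500]/1.23 = 25.9756. B = V − Δ·S = -94.0244.
Root portfolio cost Δ·120+B reproduces V0=25.9756.

(0,0): Delta=1.0000 Bond=-94.0244
V0=25.9756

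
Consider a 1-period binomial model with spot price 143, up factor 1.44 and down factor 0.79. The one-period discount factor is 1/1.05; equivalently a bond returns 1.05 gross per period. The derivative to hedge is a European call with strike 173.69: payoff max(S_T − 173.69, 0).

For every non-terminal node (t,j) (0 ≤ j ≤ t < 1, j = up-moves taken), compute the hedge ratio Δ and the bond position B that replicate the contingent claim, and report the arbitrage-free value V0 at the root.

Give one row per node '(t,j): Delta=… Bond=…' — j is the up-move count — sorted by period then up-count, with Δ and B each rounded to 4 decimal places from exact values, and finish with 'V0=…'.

No-arbitrage ⇒ martingale measure with p* = (R−d)/(u−d) = 0.4000.
Terminal payoffs: V(1,0)=0.0000, V(1,1)=32.2300
  t=0,j=0: stock 143.0000 → up 205.9200 (V=32.2300), down 112.9700 (V=0.0000). Price 12.2781; hedge Δ=0.3467, bond B=-37.3065.
Root portfolio cost Δ·143+B reproduces V0=12.2781.

(0,0): Delta=0.3467 Bond=-37.3065
V0=12.2781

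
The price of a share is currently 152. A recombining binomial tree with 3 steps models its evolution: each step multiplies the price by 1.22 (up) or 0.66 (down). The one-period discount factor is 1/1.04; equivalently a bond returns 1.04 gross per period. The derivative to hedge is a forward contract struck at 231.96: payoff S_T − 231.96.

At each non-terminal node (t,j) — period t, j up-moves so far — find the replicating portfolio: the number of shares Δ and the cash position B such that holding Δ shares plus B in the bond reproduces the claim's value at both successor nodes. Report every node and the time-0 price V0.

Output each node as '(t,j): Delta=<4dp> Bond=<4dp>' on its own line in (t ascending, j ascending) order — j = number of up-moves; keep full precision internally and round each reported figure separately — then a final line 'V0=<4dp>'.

(0,0): Delta=1.0000 Bond=-206.2116
(1,0): Delta=1.0000 Bond=-214.4601
(1,1): Delta=1.0000 Bond=-214.4601
(2,0): Delta=1.0000 Bond=-223.0385
(2,1): Delta=1.0000 Bond=-223.0385
(2,2): Delta=1.0000 Bond=-223.0385
V0=-54.2116

The replicating-portfolio and risk-neutral prices coincide; use p* = (1.04−0.66)/(1.22−0.66) = 0.6786 for the latter.
Terminal values V(3,·): V(3,0)=-188.2606, V(3,1)=-151.1823, V(3,2)=-82.6437, V(3,3)=44.0489
  t=2,j=0: stock 66.2112 → up 80.7777 (V=-151.1823), down 43.6994 (V=-188.2606). Price -156.8273; hedge Δ=1.0000, bond B=-223.0385.
  t=2,j=1: stock 122.3904 → up 149.3163 (V=-82.6437), down 80.7777 (V=-151.1823). Price -100.6481; hedge Δ=1.0000, bond B=-223.0385.
  t=2,j=2: stock 226.2368 → up 276.0089 (V=44.0489), down 149.3163 (V=-82.6437). Price 3.1983; hedge Δ=1.0000, bond B=-223.0385.
  t=1,j=0: stock 100.3200 → up 122.3904 (V=-100.6481), down 66.2112 (V=-156.8273). Price -114.1401; hedge Δ=1.0000, bond B=-214.4601.
  t=1,j=1: stock 185.4400 → up 226.2368 (V=3.1983), down 122.3904 (V=-100.6481). Price -29.0201; hedge Δ=1.0000, bond B=-214.4601.
  t=0,j=0: stock 152.0000 → up 185.4400 (V=-29.0201), down 100.3200 (V=-114.1401). Price -54.2116; hedge Δ=1.0000, bond B=-206.2116.
The time-0 hedge costs -54.2116, which is the no-arbitrage price.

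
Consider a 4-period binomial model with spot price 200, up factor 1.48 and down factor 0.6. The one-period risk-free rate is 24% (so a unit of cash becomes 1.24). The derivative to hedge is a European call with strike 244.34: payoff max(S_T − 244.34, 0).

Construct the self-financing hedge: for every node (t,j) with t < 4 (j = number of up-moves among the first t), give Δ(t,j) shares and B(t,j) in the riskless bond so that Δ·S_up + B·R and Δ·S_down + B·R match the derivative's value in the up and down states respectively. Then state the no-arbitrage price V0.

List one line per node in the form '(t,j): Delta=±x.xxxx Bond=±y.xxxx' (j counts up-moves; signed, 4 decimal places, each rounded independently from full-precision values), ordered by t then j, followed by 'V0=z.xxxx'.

Since d<R<u, set p* = (R−d)/(u−d) = 0.7273; price each node as the discounted p*-expectation of its children.
Terminal values V(4,·): V(4,0)=0.0000, V(4,1)=0.0000, V(4,2)=0.0000, V(4,3)=144.6750, V(4,4)=715.2304
(3,0): S=43.2000. Δ = (V_up−V_dn)/(S_up−S_dn) = (0.0000−0.0000)/(63.9360−25.9200) = 0.0000. V = [p*·0.0000 + (1−p*)·0.0000]/1.24 = 0.0000. B = V − Δ·S = 0.0000.
(3,1): S=106.5600. Δ = (V_up−V_dn)/(S_up−S_dn) = (0.0000−0.0000)/(157.7088−63.9360) = 0.0000. V = [p*·0.0000 + (1−p*)·0.0000]/1.24 = 0.0000. B = V − Δ·S = 0.0000.
(3,2): S=262.8480. Δ = (V_up−V_dn)/(S_up−S_dn) = (144.6750−0.0000)/(389.0150−157.7088) = 0.6255. V = [p*·144.6750 + (1−p*)·0.0000]/1.24 = 84.8534. B = V − Δ·S = -79.5501.
(3,3): S=648.3584. Δ = (V_up−V_dn)/(S_up−S_dn) = (715.2304−144.6750)/(959.5704−389.0150) = 1.0000. V = [p*·715.2304 + (1−p*)·144.6750]/1.24 = 451.3100. B = V − Δ·S = -197.0484.
(2,0): S=72.0000. Δ = (V_up−V_dn)/(S_up−S_dn) = (0.0000−0.0000)/(106.5600−43.2000) = 0.0000. V = [p*·0.0000 + (1−p*)·0.0000]/1.24 = 0.0000. B = V − Δ·S = 0.0000.
(2,1): S=177.6000. Δ = (V_up−V_dn)/(S_up−S_dn) = (84.8534−0.0000)/(262.8480−106.5600) = 0.5429. V = [p*·84.8534 + (1−p*)·0.0000]/1.24 = 49.7674. B = V − Δ·S = -46.6569.
(2,2): S=438.0800. Δ = (V_up−V_dn)/(S_up−S_dn) = (451.3100−84.8534)/(648.3584−262.8480) = 0.9506. V = [p*·451.3100 + (1−p*)·84.8534]/1.24 = 283.3607. B = V − Δ·S = -133.0672.
(1,0): S=120.0000. Δ = (V_up−V_dn)/(S_up−S_dn) = (49.7674−0.0000)/(177.6000−72.0000) = 0.4713. V = [p*·49.7674 + (1−p*)·0.0000]/1.24 = 29.1891. B = V − Δ·S = -27.3648.
(1,1): S=296.0000. Δ = (V_up−V_dn)/(S_up−S_dn) = (283.3607−49.7674)/(438.0800−177.6000) = 0.8968. V = [p*·283.3607 + (1−p*)·49.7674]/1.24 = 177.1399. B = V − Δ·S = -88.3071.
(0,0): S=200.0000. Δ = (V_up−V_dn)/(S_up−S_dn) = (177.1399−29.1891)/(296.0000−120.0000) = 0.8406. V = [p*·177.1399 + (1−p*)·29.1891]/1.24 = 110.3142. B = V − Δ·S = -57.8117.
Check: Δ(0,0)·S0 + B(0,0) = 110.3142 = V0.

(0,0): Delta=0.8406 Bond=-57.8117
(1,0): Delta=0.4713 Bond=-27.3648
(1,1): Delta=0.8968 Bond=-88.3071
(2,0): Delta=0.0000 Bond=0.0000
(2,1): Delta=0.5429 Bond=-46.6569
(2,2): Delta=0.9506 Bond=-133.0672
(3,0): Delta=0.0000 Bond=0.0000
(3,1): Delta=0.0000 Bond=0.0000
(3,2): Delta=0.6255 Bond=-79.5501
(3,3): Delta=1.0000 Bond=-197.0484
V0=110.3142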